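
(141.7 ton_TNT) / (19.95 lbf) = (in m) 6.681e+09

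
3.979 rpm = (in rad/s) 0.4167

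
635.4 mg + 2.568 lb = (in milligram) 1.165e+06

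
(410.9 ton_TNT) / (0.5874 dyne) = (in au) 1.956e+06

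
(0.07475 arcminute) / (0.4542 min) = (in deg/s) 4.572e-05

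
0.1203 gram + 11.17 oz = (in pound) 0.6984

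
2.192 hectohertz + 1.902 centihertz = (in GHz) 2.192e-07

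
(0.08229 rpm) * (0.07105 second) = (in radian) 0.0006123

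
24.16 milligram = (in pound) 5.326e-05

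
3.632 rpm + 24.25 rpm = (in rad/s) 2.92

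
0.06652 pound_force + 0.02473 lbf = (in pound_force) 0.09125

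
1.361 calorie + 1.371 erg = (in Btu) 0.005397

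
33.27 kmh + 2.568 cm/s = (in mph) 20.73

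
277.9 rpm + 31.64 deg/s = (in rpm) 283.2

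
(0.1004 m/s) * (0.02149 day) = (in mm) 1.864e+05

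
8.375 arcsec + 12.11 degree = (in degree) 12.11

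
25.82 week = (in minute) 2.603e+05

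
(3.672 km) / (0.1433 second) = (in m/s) 2.562e+04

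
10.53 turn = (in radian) 66.16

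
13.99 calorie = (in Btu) 0.05548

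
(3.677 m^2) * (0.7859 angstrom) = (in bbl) 1.818e-09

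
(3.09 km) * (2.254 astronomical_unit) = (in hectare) 1.042e+11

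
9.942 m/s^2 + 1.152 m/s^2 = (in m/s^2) 11.09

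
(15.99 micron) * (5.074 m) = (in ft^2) 0.0008733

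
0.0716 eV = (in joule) 1.147e-20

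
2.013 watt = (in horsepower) 0.002699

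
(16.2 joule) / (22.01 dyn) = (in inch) 2.898e+06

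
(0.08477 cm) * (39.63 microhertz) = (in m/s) 3.359e-08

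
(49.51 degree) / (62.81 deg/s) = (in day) 9.123e-06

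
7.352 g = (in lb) 0.01621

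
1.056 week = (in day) 7.392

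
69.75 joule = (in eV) 4.353e+20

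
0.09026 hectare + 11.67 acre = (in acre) 11.89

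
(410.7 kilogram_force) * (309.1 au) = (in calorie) 4.451e+16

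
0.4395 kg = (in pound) 0.9689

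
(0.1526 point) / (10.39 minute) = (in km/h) 3.109e-07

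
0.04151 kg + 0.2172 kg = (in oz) 9.126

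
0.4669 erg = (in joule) 4.669e-08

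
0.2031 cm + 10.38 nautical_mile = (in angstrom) 1.922e+14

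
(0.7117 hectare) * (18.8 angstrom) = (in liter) 0.01338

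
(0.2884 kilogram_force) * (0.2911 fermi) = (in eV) 5139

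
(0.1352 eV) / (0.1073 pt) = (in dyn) 5.723e-11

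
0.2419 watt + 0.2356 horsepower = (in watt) 175.9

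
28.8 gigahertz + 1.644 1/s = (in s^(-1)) 2.88e+10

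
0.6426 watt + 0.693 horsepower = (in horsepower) 0.6939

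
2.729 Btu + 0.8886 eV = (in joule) 2879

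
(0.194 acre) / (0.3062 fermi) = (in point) 7.268e+21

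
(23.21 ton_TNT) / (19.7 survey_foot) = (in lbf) 3.636e+09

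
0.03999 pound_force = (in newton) 0.1779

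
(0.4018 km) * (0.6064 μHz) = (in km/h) 0.0008771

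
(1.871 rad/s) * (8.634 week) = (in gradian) 6.22e+08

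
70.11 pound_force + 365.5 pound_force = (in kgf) 197.6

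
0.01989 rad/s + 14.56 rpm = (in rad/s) 1.545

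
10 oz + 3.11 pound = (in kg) 1.694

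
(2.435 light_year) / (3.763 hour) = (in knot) 3.306e+12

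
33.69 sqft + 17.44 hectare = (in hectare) 17.44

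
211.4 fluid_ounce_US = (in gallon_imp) 1.375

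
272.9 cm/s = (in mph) 6.105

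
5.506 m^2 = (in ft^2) 59.27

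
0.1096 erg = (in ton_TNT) 2.62e-18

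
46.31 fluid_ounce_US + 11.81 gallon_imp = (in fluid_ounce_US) 1862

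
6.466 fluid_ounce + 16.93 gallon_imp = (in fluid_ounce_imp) 2716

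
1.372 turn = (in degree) 493.9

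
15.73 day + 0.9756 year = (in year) 1.019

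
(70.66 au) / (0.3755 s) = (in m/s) 2.815e+13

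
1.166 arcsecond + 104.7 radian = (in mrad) 1.047e+05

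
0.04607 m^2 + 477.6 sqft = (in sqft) 478.1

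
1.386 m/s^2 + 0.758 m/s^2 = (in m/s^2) 2.144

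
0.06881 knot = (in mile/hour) 0.07919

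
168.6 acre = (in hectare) 68.23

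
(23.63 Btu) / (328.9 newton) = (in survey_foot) 248.7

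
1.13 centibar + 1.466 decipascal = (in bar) 0.0113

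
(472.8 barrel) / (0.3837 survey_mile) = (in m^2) 0.1217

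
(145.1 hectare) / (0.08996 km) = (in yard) 1.764e+04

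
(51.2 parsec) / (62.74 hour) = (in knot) 1.36e+13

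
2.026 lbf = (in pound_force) 2.026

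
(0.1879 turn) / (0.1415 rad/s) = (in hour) 0.002318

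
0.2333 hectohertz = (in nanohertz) 2.333e+10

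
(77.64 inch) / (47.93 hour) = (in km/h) 4.114e-05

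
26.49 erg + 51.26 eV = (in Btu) 2.511e-09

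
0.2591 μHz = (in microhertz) 0.2591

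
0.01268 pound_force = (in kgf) 0.005752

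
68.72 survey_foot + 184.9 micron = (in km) 0.02095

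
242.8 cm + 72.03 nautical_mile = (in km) 133.4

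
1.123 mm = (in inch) 0.04421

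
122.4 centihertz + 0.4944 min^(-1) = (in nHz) 1.232e+09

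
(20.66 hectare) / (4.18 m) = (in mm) 4.943e+07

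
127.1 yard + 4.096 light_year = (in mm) 3.875e+19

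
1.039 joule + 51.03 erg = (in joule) 1.039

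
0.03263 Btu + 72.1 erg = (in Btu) 0.03263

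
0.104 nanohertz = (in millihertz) 1.04e-07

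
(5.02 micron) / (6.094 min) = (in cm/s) 1.373e-06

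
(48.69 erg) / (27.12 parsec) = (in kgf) 5.933e-25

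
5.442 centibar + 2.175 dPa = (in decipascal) 5.442e+04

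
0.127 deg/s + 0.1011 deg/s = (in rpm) 0.03802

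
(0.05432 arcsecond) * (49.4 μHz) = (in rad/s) 1.301e-11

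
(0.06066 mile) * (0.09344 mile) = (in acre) 3.628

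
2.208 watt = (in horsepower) 0.002961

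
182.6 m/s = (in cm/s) 1.826e+04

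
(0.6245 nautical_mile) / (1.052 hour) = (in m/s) 0.3054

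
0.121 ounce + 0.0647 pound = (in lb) 0.07226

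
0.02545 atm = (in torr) 19.34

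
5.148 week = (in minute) 5.189e+04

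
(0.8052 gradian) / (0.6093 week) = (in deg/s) 1.967e-06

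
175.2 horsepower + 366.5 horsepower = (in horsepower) 541.7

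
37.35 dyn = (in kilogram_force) 3.809e-05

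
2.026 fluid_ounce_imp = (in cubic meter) 5.756e-05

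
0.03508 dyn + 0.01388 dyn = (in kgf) 4.993e-08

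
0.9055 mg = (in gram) 0.0009055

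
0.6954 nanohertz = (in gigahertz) 6.954e-19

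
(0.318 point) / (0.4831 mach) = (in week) 1.128e-12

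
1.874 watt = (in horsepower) 0.002513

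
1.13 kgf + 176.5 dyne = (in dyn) 1.108e+06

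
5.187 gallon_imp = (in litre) 23.58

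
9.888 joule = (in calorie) 2.363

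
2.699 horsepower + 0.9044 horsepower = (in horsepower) 3.603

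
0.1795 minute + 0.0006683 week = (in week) 0.0006861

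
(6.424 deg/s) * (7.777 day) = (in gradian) 4.796e+06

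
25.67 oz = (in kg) 0.7277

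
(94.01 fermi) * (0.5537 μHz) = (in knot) 1.012e-19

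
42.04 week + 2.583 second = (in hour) 7063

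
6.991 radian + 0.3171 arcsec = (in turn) 1.113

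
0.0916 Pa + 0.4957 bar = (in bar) 0.4957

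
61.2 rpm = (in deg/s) 367.2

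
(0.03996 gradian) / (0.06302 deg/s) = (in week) 9.436e-07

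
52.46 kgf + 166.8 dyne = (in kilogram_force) 52.46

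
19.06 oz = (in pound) 1.191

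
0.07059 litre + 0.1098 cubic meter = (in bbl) 0.6911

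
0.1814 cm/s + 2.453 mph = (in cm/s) 109.8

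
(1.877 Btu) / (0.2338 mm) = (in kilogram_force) 8.637e+05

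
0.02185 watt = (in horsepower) 2.93e-05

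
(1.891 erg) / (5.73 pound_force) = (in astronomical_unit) 4.959e-20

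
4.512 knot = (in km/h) 8.356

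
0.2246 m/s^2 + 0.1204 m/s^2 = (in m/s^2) 0.345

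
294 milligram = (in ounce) 0.01037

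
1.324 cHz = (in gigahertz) 1.324e-11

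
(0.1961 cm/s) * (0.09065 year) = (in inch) 2.207e+05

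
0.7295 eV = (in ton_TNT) 2.793e-29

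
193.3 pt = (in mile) 4.237e-05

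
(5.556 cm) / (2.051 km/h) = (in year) 3.092e-09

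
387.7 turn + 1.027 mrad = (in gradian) 1.551e+05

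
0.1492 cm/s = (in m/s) 0.001492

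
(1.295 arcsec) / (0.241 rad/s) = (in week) 4.307e-11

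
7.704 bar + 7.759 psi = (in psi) 119.5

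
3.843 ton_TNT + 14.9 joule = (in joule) 1.608e+10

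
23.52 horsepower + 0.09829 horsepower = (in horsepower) 23.62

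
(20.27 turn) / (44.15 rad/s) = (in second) 2.885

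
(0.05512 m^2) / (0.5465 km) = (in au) 6.742e-16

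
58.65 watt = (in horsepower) 0.07865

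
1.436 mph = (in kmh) 2.311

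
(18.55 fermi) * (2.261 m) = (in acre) 1.036e-17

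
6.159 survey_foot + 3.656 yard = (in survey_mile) 0.003244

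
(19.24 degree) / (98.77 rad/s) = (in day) 3.935e-08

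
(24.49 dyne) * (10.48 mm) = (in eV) 1.602e+13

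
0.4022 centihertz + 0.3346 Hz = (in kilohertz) 0.0003386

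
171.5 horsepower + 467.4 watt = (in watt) 1.284e+05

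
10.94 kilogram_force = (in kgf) 10.94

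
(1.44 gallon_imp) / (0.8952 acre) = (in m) 1.807e-06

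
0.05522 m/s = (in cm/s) 5.522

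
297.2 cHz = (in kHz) 0.002972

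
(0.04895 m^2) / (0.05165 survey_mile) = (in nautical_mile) 3.18e-07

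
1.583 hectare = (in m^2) 1.583e+04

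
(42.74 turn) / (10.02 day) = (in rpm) 0.002962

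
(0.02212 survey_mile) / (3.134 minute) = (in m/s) 0.1893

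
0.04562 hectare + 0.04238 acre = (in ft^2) 6757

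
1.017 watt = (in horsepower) 0.001364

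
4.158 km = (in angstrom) 4.158e+13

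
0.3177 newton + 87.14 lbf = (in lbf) 87.21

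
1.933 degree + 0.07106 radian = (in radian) 0.1048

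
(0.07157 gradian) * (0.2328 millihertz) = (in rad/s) 2.617e-07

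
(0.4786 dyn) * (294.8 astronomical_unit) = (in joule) 2.111e+08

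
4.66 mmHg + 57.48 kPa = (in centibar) 58.1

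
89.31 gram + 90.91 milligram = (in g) 89.4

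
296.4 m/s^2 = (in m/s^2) 296.4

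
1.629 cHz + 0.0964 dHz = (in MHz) 2.593e-08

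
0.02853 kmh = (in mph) 0.01773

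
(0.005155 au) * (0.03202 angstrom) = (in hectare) 2.469e-07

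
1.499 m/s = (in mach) 0.004402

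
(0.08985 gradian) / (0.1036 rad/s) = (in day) 1.577e-07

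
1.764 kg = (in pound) 3.889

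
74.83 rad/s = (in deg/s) 4287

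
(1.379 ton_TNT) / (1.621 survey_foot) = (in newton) 1.168e+10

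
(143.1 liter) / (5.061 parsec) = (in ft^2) 9.863e-18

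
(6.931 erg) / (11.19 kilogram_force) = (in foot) 2.072e-08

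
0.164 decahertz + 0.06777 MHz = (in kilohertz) 67.77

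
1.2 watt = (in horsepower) 0.001609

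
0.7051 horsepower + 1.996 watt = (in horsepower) 0.7078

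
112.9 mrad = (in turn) 0.01797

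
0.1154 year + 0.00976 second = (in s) 3.639e+06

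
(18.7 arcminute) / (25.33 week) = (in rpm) 3.391e-09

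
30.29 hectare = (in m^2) 3.029e+05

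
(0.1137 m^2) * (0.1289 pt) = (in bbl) 3.252e-05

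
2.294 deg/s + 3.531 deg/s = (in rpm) 0.9708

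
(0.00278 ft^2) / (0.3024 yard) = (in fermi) 9.34e+11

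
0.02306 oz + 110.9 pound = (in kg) 50.3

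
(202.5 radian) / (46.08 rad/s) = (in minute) 0.07324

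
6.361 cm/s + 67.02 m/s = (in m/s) 67.08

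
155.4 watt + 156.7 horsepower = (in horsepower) 156.9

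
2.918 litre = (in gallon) 0.7709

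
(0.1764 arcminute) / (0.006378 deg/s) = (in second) 0.461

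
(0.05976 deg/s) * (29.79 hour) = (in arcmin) 3.845e+05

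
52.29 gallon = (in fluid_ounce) 6693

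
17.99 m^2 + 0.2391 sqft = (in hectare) 0.001801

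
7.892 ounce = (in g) 223.7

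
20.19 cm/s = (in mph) 0.4516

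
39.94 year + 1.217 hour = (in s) 1.26e+09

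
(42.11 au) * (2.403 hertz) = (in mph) 3.386e+13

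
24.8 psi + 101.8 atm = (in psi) 1521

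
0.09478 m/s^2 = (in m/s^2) 0.09478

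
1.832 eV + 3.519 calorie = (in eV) 9.19e+19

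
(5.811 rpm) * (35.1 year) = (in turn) 1.072e+08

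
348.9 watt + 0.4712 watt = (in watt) 349.4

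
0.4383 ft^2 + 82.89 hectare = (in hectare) 82.89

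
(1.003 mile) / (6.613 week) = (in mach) 1.185e-06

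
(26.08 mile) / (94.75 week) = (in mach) 2.151e-06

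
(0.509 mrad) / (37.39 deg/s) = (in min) 1.3e-05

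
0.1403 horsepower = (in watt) 104.6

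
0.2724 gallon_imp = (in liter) 1.238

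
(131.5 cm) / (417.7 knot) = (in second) 0.00612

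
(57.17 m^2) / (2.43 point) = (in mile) 41.44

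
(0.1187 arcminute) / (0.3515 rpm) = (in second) 0.000938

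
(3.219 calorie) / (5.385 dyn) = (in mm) 2.501e+08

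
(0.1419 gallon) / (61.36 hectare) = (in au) 5.852e-21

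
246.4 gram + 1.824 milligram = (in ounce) 8.692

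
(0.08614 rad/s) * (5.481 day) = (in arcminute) 1.402e+08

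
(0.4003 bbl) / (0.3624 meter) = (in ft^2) 1.89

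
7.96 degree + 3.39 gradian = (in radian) 0.1922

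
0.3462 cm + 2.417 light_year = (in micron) 2.287e+22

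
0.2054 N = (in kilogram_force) 0.02094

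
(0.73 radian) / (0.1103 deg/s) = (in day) 0.004389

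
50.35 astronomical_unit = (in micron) 7.532e+18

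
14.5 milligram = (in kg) 1.45e-05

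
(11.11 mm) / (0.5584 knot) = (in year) 1.226e-09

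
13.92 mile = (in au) 1.497e-07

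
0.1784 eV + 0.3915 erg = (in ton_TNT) 9.357e-18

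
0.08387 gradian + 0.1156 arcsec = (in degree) 0.07552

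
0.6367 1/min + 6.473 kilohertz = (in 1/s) 6473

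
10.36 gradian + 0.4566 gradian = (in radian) 0.1699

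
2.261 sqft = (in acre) 5.191e-05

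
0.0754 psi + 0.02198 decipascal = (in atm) 0.005131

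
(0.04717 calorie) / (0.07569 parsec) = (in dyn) 8.45e-12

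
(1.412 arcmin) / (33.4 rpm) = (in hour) 3.262e-08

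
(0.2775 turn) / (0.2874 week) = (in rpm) 9.579e-05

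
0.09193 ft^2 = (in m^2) 0.008541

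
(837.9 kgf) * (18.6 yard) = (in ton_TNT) 3.34e-05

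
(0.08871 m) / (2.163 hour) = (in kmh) 4.101e-05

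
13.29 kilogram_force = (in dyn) 1.303e+07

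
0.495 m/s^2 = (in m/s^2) 0.495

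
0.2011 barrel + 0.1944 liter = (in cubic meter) 0.03217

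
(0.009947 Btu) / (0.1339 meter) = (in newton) 78.38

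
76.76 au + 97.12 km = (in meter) 1.148e+13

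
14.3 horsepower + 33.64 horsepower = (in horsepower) 47.94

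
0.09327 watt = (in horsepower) 0.0001251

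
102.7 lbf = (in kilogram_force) 46.58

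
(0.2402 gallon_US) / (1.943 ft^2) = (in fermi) 5.037e+12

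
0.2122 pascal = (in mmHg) 0.001592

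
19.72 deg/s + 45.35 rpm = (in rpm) 48.64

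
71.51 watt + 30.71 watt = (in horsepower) 0.1371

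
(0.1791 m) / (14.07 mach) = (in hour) 1.038e-08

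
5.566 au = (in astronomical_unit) 5.566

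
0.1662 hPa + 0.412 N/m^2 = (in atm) 0.0001681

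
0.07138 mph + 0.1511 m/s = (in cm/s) 18.3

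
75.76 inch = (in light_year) 2.034e-16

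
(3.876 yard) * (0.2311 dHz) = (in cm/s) 8.191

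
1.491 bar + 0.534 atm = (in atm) 2.006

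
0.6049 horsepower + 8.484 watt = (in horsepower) 0.6163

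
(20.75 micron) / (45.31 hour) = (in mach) 3.736e-13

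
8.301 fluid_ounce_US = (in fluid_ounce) 8.301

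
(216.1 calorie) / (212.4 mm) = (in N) 4257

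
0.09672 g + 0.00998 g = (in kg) 0.0001067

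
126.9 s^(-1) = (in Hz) 126.9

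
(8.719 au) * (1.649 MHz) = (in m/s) 2.151e+18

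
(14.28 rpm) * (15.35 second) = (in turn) 3.653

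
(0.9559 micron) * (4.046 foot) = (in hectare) 1.179e-10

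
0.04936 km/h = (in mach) 4.027e-05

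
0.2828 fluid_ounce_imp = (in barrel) 5.054e-05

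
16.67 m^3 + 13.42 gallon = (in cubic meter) 16.72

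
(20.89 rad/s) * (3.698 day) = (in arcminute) 2.295e+10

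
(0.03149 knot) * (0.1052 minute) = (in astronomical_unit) 6.835e-13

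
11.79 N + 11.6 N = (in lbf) 5.258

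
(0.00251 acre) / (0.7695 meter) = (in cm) 1320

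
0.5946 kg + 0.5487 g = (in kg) 0.5951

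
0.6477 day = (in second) 5.596e+04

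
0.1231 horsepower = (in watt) 91.8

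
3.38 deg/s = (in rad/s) 0.05899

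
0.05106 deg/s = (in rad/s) 0.0008912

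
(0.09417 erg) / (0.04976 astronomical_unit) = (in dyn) 1.265e-13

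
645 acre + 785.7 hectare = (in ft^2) 1.127e+08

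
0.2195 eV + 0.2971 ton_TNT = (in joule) 1.243e+09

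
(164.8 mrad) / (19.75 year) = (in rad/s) 2.646e-10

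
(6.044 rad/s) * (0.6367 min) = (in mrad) 2.309e+05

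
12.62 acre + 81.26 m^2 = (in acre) 12.64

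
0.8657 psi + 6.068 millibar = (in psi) 0.9537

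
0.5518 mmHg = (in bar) 0.0007357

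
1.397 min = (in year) 2.658e-06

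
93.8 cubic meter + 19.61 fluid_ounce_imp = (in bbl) 590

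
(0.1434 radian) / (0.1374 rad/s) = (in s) 1.044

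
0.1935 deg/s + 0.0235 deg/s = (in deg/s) 0.217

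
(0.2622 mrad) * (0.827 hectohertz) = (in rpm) 0.2071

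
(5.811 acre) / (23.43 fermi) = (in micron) 1.004e+24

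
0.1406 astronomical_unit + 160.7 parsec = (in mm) 4.959e+21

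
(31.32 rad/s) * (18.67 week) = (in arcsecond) 7.295e+13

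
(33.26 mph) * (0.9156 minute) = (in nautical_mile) 0.441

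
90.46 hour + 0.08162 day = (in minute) 5545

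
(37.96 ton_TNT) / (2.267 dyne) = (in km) 7.006e+12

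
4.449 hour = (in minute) 266.9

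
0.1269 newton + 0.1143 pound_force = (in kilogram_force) 0.06479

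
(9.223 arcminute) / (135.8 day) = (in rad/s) 2.287e-10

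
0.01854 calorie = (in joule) 0.07757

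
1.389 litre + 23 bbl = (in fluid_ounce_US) 1.237e+05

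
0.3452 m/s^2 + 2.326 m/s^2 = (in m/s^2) 2.671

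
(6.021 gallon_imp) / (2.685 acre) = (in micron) 2.519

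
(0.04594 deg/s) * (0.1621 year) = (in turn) 652.3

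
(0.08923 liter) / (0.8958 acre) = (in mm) 2.461e-05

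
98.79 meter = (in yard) 108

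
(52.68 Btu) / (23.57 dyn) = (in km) 2.358e+05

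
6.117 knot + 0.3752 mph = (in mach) 0.009734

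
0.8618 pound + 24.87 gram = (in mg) 4.158e+05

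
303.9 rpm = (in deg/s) 1823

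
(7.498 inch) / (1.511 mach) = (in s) 0.0003702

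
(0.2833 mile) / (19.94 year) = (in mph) 1.622e-06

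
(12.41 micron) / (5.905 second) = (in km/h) 7.566e-06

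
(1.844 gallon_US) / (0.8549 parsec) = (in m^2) 2.646e-19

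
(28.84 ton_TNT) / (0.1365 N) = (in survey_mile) 5.493e+08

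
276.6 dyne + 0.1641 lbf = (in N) 0.7327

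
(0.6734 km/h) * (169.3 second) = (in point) 8.977e+04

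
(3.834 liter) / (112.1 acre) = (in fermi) 8.451e+06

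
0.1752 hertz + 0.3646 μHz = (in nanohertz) 1.752e+08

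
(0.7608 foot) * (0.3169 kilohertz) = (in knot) 142.8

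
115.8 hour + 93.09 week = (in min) 9.453e+05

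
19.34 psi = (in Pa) 1.333e+05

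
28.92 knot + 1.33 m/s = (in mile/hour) 36.26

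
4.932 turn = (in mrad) 3.099e+04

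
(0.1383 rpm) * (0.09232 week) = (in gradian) 5.148e+04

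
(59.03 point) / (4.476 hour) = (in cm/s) 0.0001292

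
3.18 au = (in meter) 4.757e+11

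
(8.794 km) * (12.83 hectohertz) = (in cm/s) 1.128e+09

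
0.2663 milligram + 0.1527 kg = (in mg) 1.527e+05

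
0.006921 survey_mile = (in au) 7.445e-11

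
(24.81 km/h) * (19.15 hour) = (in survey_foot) 1.559e+06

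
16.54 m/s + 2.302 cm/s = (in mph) 37.05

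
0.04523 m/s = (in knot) 0.08792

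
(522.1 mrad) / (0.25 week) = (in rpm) 3.297e-05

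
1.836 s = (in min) 0.0306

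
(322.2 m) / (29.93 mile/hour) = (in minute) 0.4013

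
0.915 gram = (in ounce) 0.03228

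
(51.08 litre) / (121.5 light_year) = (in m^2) 4.444e-20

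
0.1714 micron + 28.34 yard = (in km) 0.02591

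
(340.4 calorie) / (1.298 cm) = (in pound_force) 2.467e+04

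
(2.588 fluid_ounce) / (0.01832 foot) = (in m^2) 0.01371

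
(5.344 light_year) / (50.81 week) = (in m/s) 1.645e+09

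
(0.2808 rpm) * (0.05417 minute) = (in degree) 5.476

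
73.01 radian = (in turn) 11.62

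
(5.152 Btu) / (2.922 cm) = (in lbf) 4.182e+04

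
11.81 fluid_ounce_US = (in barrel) 0.002197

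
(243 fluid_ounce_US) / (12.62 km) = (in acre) 1.407e-10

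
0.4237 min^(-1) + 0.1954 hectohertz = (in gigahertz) 1.955e-08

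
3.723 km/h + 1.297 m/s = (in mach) 0.006846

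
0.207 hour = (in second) 745.2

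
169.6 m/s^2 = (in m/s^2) 169.6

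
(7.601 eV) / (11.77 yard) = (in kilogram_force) 1.154e-20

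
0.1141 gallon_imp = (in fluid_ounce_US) 17.54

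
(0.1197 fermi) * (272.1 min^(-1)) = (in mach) 1.594e-18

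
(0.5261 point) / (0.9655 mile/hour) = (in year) 1.364e-11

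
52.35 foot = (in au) 1.067e-10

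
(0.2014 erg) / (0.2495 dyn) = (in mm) 8.072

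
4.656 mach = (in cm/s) 1.585e+05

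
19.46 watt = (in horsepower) 0.0261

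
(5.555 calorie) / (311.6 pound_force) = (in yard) 0.01834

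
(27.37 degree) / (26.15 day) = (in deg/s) 1.211e-05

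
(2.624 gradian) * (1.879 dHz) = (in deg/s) 0.4437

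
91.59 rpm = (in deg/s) 549.5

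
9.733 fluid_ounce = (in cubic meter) 0.0002878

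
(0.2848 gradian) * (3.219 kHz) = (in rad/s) 14.4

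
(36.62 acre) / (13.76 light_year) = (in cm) 1.138e-10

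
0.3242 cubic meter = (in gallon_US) 85.64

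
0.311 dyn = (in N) 3.11e-06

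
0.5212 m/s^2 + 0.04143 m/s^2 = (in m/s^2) 0.5626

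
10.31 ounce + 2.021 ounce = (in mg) 3.496e+05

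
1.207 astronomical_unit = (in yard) 1.975e+11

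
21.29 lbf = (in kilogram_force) 9.657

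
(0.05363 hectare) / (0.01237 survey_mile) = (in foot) 88.38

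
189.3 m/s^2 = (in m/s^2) 189.3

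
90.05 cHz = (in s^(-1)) 0.9005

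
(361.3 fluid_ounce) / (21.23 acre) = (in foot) 4.08e-07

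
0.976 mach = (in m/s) 332.3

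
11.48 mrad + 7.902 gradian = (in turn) 0.02158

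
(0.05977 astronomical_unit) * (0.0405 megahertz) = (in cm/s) 3.621e+16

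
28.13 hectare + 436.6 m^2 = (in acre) 69.62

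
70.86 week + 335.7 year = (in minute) 1.772e+08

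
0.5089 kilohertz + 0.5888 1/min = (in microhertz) 5.089e+08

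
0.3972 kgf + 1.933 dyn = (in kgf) 0.3972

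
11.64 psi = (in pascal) 8.025e+04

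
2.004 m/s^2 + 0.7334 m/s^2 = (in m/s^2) 2.737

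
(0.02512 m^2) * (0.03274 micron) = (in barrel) 5.173e-09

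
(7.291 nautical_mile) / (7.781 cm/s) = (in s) 1.735e+05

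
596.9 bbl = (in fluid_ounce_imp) 3.34e+06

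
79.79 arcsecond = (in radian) 0.0003868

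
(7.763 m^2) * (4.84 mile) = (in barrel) 3.803e+05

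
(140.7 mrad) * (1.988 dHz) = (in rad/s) 0.02797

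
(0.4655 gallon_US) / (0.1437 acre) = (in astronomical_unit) 2.026e-17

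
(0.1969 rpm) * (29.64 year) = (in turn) 3.067e+06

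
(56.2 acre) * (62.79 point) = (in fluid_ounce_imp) 1.773e+08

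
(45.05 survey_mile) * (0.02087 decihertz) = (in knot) 294.1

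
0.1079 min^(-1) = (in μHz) 1798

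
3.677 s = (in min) 0.06128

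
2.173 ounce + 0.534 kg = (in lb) 1.313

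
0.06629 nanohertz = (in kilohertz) 6.629e-14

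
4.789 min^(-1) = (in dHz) 0.7982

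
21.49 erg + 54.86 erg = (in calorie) 1.825e-06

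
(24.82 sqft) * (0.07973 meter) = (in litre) 183.8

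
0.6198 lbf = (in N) 2.757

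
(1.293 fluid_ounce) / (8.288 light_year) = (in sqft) 5.249e-21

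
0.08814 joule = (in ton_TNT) 2.107e-11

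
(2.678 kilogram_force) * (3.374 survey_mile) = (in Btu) 135.2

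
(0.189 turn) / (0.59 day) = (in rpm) 0.0002225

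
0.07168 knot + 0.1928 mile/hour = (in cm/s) 12.31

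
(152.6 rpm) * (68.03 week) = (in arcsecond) 1.356e+14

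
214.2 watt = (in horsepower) 0.2872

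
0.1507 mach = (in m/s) 51.31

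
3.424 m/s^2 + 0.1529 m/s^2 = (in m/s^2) 3.577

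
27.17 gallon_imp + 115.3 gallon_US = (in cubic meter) 0.56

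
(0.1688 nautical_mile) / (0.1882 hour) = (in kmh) 1.661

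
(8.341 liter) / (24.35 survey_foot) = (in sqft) 0.0121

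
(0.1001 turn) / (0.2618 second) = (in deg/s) 137.6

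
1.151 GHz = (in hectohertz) 1.151e+07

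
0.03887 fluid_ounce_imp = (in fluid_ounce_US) 0.03734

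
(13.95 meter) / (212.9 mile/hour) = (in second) 0.1466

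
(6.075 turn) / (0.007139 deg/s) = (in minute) 5106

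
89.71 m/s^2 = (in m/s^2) 89.71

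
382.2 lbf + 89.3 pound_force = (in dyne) 2.097e+08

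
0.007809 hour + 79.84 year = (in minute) 4.196e+07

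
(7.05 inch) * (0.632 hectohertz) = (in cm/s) 1132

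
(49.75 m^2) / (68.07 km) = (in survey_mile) 4.541e-07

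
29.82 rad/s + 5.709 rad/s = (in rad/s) 35.53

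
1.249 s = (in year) 3.961e-08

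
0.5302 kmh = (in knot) 0.2863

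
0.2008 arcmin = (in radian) 5.841e-05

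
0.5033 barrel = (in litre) 80.02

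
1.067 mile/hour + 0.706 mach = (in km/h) 867.1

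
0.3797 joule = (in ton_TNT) 9.075e-11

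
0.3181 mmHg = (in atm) 0.0004186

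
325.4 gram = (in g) 325.4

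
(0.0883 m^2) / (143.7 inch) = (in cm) 2.419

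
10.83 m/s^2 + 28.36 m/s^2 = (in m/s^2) 39.19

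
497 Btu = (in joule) 5.244e+05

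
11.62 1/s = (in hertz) 11.62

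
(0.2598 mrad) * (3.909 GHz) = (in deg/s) 5.819e+07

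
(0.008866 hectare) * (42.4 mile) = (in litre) 6.05e+09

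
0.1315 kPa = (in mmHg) 0.9863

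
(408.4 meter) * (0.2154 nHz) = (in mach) 2.584e-10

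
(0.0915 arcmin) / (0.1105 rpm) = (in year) 7.294e-11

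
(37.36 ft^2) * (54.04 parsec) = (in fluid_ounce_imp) 2.037e+23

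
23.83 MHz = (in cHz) 2.383e+09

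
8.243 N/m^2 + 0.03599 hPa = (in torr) 0.08882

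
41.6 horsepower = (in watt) 3.102e+04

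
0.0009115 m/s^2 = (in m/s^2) 0.0009115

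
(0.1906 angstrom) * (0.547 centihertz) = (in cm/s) 1.043e-11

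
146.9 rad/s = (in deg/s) 8417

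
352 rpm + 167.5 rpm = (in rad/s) 54.4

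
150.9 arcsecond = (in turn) 0.0001164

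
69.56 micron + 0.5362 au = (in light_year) 8.479e-06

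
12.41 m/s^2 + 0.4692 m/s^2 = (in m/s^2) 12.88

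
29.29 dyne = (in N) 0.0002929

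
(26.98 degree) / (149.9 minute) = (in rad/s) 5.236e-05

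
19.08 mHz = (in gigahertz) 1.908e-11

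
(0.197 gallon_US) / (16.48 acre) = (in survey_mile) 6.948e-12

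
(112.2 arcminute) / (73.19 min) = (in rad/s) 7.432e-06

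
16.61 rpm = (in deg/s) 99.66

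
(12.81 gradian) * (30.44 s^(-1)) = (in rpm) 58.49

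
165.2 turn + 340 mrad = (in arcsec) 2.142e+08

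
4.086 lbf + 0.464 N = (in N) 18.64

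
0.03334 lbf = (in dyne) 1.483e+04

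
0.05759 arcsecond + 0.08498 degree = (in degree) 0.085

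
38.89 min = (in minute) 38.89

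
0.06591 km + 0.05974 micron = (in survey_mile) 0.04095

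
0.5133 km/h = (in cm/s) 14.26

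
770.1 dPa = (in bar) 0.0007701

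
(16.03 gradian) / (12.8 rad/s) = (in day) 2.277e-07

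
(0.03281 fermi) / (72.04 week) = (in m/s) 7.53e-25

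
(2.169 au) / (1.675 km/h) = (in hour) 1.937e+08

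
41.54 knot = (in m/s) 21.37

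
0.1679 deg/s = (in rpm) 0.02798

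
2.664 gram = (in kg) 0.002664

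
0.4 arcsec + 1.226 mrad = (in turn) 0.0001954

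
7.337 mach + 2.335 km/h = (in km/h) 8996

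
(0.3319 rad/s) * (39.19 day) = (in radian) 1.124e+06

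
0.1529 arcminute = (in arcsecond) 9.174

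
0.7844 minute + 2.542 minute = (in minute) 3.326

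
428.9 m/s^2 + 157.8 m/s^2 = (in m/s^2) 586.7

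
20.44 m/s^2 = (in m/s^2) 20.44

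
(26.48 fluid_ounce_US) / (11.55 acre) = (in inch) 6.596e-07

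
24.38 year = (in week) 1271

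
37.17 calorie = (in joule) 155.5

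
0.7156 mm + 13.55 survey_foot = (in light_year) 4.366e-16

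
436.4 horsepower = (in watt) 3.254e+05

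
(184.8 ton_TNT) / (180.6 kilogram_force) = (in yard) 4.774e+08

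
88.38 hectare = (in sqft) 9.513e+06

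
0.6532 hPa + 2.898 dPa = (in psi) 0.009516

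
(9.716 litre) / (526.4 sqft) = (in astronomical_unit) 1.328e-15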